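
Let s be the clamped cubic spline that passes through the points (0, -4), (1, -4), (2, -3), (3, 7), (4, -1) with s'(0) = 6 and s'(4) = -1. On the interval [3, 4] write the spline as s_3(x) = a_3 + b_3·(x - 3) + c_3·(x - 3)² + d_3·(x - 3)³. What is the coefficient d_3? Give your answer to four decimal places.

14.4643

With M_i denoting the second derivative at x_i, h_i = 1, 1, 1, 1, and Δ_i = (y_(i+1) − y_i)/h_i = 0, 1, 10, -8:
  1·M_0 + 4·M_1 + 1·M_2 = 6(Δ_1 - Δ_0) = 6
  1·M_1 + 4·M_2 + 1·M_3 = 6(Δ_2 - Δ_1) = 54
  1·M_2 + 4·M_3 + 1·M_4 = 6(Δ_3 - Δ_2) = -108
Clamped end conditions give two more equations: 2h_0·M_0 + h_0·M_1 = 6(Δ_0 - s'(0)) = -36 and h_3·M_3 + 2h_3·M_4 = 6(s'(4) - Δ_3) = 42.
Solving the tridiagonal system: M_0 = -251/14, M_1 = -1/7, M_2 = 49/2, M_3 = -307/7, M_4 = 601/14.
On [3, 4], with s_3(x) = a_3 + b_3·(x - 3) + c_3·(x - 3)² + d_3·(x - 3)³: c_3 = M_3/2 = -307/14, d_3 = (M_4 - M_3)/(6h_3) = 405/28, b_3 = Δ_3 - h_3(2M_3 + M_4)/6 = -15/28.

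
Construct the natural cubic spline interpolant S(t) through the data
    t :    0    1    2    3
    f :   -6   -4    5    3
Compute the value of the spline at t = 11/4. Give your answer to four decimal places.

Put m_i = S'' at the i-th knot. Here h = (1, 1, 1) and Δ = (2, 9, -2), so the interior equations h_(i-1)·m_(i-1) + 2(h_(i-1)+h_i)·m_i + h_i·m_(i+1) = 6(Δ_i − Δ_(i-1)) read
  1·m_0 + 4·m_1 + 1·m_2 = 6(Δ_1 - Δ_0) = 42
  1·m_1 + 4·m_2 + 1·m_3 = 6(Δ_2 - Δ_1) = -66
Natural end conditions: m_0 = m_3 = 0.
Hence m_0 = 0, m_1 = 78/5, m_2 = -102/5, m_3 = 0.
On [2, 3], S(t) = 5 + 24/5·(t - 2) - 51/5·(t - 2)² + 17/5·(t - 2)³.
With (t - 2) = 3/4: S(11/4) = 275/64.

4.2969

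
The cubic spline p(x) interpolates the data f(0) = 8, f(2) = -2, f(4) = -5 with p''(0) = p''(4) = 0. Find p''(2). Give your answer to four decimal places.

Put m_i = p'' at the i-th knot. Here h = (2, 2) and Δ = (-5, -3/2), so the interior equations h_(i-1)·m_(i-1) + 2(h_(i-1)+h_i)·m_i + h_i·m_(i+1) = 6(Δ_i − Δ_(i-1)) read
  2·m_0 + 8·m_1 + 2·m_2 = 6(Δ_1 - Δ_0) = 21
Natural end conditions: m_0 = m_2 = 0.
Solving: m_0 = 0, m_1 = 21/8, m_2 = 0.

2.6250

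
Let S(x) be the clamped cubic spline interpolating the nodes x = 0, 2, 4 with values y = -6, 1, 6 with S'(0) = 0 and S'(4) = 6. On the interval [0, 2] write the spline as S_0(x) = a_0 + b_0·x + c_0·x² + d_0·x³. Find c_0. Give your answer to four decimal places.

Write σ_i for S''(x_i). With h_i = 2, 2 and divided differences Δ_i = 7/2, 5/2, the continuity of S' gives the tridiagonal system
  2·σ_0 + 8·σ_1 + 2·σ_2 = 6(Δ_1 - Δ_0) = -6
Clamped end conditions give two more equations: 2h_0·σ_0 + h_0·σ_1 = 6(Δ_0 - S'(0)) = 21 and h_1·σ_1 + 2h_1·σ_2 = 6(S'(4) - Δ_1) = 21.
Forward elimination and back-substitution give σ_0 = 15/2, σ_1 = -9/2, σ_2 = 15/2.
On [0, 2], with S_0(x) = a_0 + b_0·x + c_0·x² + d_0·x³: c_0 = σ_0/2 = 15/4, d_0 = (σ_1 - σ_0)/(6h_0) = -1, b_0 = Δ_0 - h_0(2σ_0 + σ_1)/6 = 0.

3.7500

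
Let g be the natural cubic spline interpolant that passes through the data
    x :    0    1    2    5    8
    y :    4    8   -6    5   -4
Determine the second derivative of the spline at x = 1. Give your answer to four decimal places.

-32.1071

With m_i denoting the second derivative at x_i, h_i = 1, 1, 3, 3, and Δ_i = (y_(i+1) − y_i)/h_i = 4, -14, 11/3, -3:
  1·m_0 + 4·m_1 + 1·m_2 = 6(Δ_1 - Δ_0) = -108
  1·m_1 + 8·m_2 + 3·m_3 = 6(Δ_2 - Δ_1) = 106
  3·m_2 + 12·m_3 + 3·m_4 = 6(Δ_3 - Δ_2) = -40
Natural end conditions: m_0 = m_4 = 0.
Solving: m_0 = 0, m_1 = -899/28, m_2 = 143/7, m_3 = -709/84, m_4 = 0.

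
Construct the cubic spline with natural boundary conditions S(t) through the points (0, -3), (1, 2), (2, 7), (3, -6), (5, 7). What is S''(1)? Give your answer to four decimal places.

8.8953

Put m_i = S'' at the i-th knot. Here h = (1, 1, 1, 2) and Δ = (5, 5, -13, 13/2), so the interior equations h_(i-1)·m_(i-1) + 2(h_(i-1)+h_i)·m_i + h_i·m_(i+1) = 6(Δ_i − Δ_(i-1)) read
  1·m_0 + 4·m_1 + 1·m_2 = 6(Δ_1 - Δ_0) = 0
  1·m_1 + 4·m_2 + 1·m_3 = 6(Δ_2 - Δ_1) = -108
  1·m_2 + 6·m_3 + 2·m_4 = 6(Δ_3 - Δ_2) = 117
Natural end conditions: m_0 = m_4 = 0.
Hence m_0 = 0, m_1 = 765/86, m_2 = -1530/43, m_3 = 2187/86, m_4 = 0.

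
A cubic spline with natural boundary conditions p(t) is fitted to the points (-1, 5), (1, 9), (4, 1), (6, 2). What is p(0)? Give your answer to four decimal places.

Let σ_i = p''(x_i). Step sizes h_i = 2, 3, 2; slopes of the chords Δ_i = (y_(i+1) - y_i)/h_i = 2, -8/3, 1/2.
  2·σ_0 + 10·σ_1 + 3·σ_2 = 6(Δ_1 - Δ_0) = -28
  3·σ_1 + 10·σ_2 + 2·σ_3 = 6(Δ_2 - Δ_1) = 19
Natural end conditions: σ_0 = σ_3 = 0.
Solving the tridiagonal system: σ_0 = 0, σ_1 = -337/91, σ_2 = 274/91, σ_3 = 0.
On [-1, 1], p(t) = 5 + 883/273·(t + 1) + 0·(t + 1)² - 337/1092·(t + 1)³.
With (t + 1) = 1: p(0) = 2885/364.

7.9258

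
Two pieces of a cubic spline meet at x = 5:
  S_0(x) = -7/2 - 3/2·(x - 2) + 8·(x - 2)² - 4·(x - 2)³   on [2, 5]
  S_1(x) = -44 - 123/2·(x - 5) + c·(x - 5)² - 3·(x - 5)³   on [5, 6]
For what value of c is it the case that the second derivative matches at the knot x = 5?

S_0''(x) = 16 - 24·(x - 2), so S_0''(5) = -56. On the right, S_1''(5) = 2c, so c = -28.

-28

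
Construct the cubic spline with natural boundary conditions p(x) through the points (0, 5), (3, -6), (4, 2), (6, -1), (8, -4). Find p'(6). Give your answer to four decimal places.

Put m_i = p'' at the i-th knot. Here h = (3, 1, 2, 2) and Δ = (-11/3, 8, -3/2, -3/2), so the interior equations h_(i-1)·m_(i-1) + 2(h_(i-1)+h_i)·m_i + h_i·m_(i+1) = 6(Δ_i − Δ_(i-1)) read
  3·m_0 + 8·m_1 + 1·m_2 = 6(Δ_1 - Δ_0) = 70
  1·m_1 + 6·m_2 + 2·m_3 = 6(Δ_2 - Δ_1) = -57
  2·m_2 + 8·m_3 + 2·m_4 = 6(Δ_3 - Δ_2) = 0
Natural end conditions: m_0 = m_4 = 0.
Hence m_0 = 0, m_1 = 442/43, m_2 = -526/43, m_3 = 263/86, m_4 = 0.
On [6, 8], p'(x) = b_3 + 2c_3·(x - 6) + 3d_3·(x - 6)² with b_3 = Δ_3 - h_3(2m_3 + m_4)/6 = -913/258, c_3 = m_3/2 = 263/172, d_3 = (m_4 - m_3)/(6h_3) = -263/1032. So p'(6) = -913/258.

-3.5388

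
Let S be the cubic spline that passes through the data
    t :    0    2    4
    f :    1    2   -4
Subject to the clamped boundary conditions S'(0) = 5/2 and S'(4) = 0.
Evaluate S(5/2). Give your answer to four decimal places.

0.3594

Write σ_i for S''(x_i). With h_i = 2, 2 and divided differences Δ_i = 1/2, -3, the continuity of S' gives the tridiagonal system
  2·σ_0 + 8·σ_1 + 2·σ_2 = 6(Δ_1 - Δ_0) = -21
Clamped end conditions give two more equations: 2h_0·σ_0 + h_0·σ_1 = 6(Δ_0 - S'(0)) = -12 and h_1·σ_1 + 2h_1·σ_2 = 6(S'(4) - Δ_1) = 18.
Hence σ_0 = -1, σ_1 = -4, σ_2 = 13/2.
On [2, 4], S(t) = 2 - 5/2·(t - 2) - 2·(t - 2)² + 7/8·(t - 2)³.
With (t - 2) = 1/2: S(5/2) = 23/64.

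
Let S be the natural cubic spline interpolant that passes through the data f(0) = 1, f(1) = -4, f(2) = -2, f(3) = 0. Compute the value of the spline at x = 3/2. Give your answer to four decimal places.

Write m_i for S''(x_i). With h_i = 1, 1, 1 and divided differences Δ_i = -5, 2, 2, the continuity of S' gives the tridiagonal system
  1·m_0 + 4·m_1 + 1·m_2 = 6(Δ_1 - Δ_0) = 42
  1·m_1 + 4·m_2 + 1·m_3 = 6(Δ_2 - Δ_1) = 0
Natural end conditions: m_0 = m_3 = 0.
Forward elimination and back-substitution give m_0 = 0, m_1 = 56/5, m_2 = -14/5, m_3 = 0.
On [1, 2], S(x) = -4 - 19/15·(x - 1) + 28/5·(x - 1)² - 7/3·(x - 1)³.
With (x - 1) = 1/2: S(3/2) = -141/40.

-3.5250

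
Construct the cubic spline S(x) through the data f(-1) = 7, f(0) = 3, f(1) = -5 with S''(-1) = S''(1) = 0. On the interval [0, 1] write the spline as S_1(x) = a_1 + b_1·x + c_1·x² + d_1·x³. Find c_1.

Let M_i = S''(x_i). Step sizes h_i = 1, 1; slopes of the chords Δ_i = (y_(i+1) - y_i)/h_i = -4, -8.
  1·M_0 + 4·M_1 + 1·M_2 = 6(Δ_1 - Δ_0) = -24
Natural end conditions: M_0 = M_2 = 0.
Solving the tridiagonal system: M_0 = 0, M_1 = -6, M_2 = 0.
On [0, 1], with S_1(x) = a_1 + b_1·x + c_1·x² + d_1·x³: c_1 = M_1/2 = -3, d_1 = (M_2 - M_1)/(6h_1) = 1, b_1 = Δ_1 - h_1(2M_1 + M_2)/6 = -6.

-3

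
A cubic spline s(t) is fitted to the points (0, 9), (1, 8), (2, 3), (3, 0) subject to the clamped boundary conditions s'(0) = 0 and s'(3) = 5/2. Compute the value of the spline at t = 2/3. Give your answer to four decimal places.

8.7086

Let M_i = s''(x_i). Step sizes h_i = 1, 1, 1; slopes of the chords Δ_i = (y_(i+1) - y_i)/h_i = -1, -5, -3.
  1·M_0 + 4·M_1 + 1·M_2 = 6(Δ_1 - Δ_0) = -24
  1·M_1 + 4·M_2 + 1·M_3 = 6(Δ_2 - Δ_1) = 12
Clamped end conditions give two more equations: 2h_0·M_0 + h_0·M_1 = 6(Δ_0 - s'(0)) = -6 and h_2·M_2 + 2h_2·M_3 = 6(s'(3) - Δ_2) = 33.
Solving: M_0 = 1/15, M_1 = -92/15, M_2 = 7/15, M_3 = 244/15.
On [0, 1], s(t) = 9 + 0·t + 1/30·t² - 31/30·t³.
With t = 2/3: s(2/3) = 3527/405.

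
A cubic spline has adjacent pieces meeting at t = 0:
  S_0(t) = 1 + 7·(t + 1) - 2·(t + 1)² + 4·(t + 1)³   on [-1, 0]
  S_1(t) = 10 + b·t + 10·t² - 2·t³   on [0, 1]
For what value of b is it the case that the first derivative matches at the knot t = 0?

S_0'(t) = 7 - 4·(t + 1) + 12·(t + 1)², so S_0'(0) = 15. On the right, S_1'(0) = b, so b = 15.

15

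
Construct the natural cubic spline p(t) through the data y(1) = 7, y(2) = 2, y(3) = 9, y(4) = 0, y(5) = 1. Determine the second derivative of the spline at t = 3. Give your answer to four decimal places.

-36.8571

Let σ_i = p''(x_i). Step sizes h_i = 1, 1, 1, 1; slopes of the chords Δ_i = (y_(i+1) - y_i)/h_i = -5, 7, -9, 1.
  1·σ_0 + 4·σ_1 + 1·σ_2 = 6(Δ_1 - Δ_0) = 72
  1·σ_1 + 4·σ_2 + 1·σ_3 = 6(Δ_2 - Δ_1) = -96
  1·σ_2 + 4·σ_3 + 1·σ_4 = 6(Δ_3 - Δ_2) = 60
Natural end conditions: σ_0 = σ_4 = 0.
Solving: σ_0 = 0, σ_1 = 381/14, σ_2 = -258/7, σ_3 = 339/14, σ_4 = 0.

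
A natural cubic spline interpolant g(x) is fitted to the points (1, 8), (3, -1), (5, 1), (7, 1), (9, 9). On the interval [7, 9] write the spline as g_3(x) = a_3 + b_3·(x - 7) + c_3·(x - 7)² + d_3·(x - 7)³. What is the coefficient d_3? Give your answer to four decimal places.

-0.3103

With M_i denoting the second derivative at x_i, h_i = 2, 2, 2, 2, and Δ_i = (y_(i+1) − y_i)/h_i = -9/2, 1, 0, 4:
  2·M_0 + 8·M_1 + 2·M_2 = 6(Δ_1 - Δ_0) = 33
  2·M_1 + 8·M_2 + 2·M_3 = 6(Δ_2 - Δ_1) = -6
  2·M_2 + 8·M_3 + 2·M_4 = 6(Δ_3 - Δ_2) = 24
Natural end conditions: M_0 = M_4 = 0.
Hence M_0 = 0, M_1 = 543/112, M_2 = -81/28, M_3 = 417/112, M_4 = 0.
On [7, 9], with g_3(x) = a_3 + b_3·(x - 7) + c_3·(x - 7)² + d_3·(x - 7)³: c_3 = M_3/2 = 417/224, d_3 = (M_4 - M_3)/(6h_3) = -139/448, b_3 = Δ_3 - h_3(2M_3 + M_4)/6 = 85/56.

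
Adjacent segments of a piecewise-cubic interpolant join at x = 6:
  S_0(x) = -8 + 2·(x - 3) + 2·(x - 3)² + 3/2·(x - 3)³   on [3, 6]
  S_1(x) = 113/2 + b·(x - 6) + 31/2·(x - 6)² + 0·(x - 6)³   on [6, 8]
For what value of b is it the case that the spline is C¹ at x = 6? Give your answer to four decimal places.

S_0'(x) = 2 + 4·(x - 3) + 9/2·(x - 3)², so S_0'(6) = 109/2. On the right, S_1'(6) = b, so b = 109/2.

54.5000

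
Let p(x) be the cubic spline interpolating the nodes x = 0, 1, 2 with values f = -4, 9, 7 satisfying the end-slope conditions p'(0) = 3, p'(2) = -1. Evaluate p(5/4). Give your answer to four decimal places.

9.8242

Write σ_i for p''(x_i). With h_i = 1, 1 and divided differences Δ_i = 13, -2, the continuity of p' gives the tridiagonal system
  1·σ_0 + 4·σ_1 + 1·σ_2 = 6(Δ_1 - Δ_0) = -90
Clamped end conditions give two more equations: 2h_0·σ_0 + h_0·σ_1 = 6(Δ_0 - p'(0)) = 60 and h_1·σ_1 + 2h_1·σ_2 = 6(p'(2) - Δ_1) = 6.
Solving the tridiagonal system: σ_0 = 101/2, σ_1 = -41, σ_2 = 47/2.
On [1, 2], p(x) = 9 + 31/4·(x - 1) - 41/2·(x - 1)² + 43/4·(x - 1)³.
With (x - 1) = 1/4: p(5/4) = 2515/256.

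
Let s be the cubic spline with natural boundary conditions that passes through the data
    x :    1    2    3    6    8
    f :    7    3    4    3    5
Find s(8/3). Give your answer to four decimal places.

Let σ_i = s''(x_i). Step sizes h_i = 1, 1, 3, 2; slopes of the chords Δ_i = (y_(i+1) - y_i)/h_i = -4, 1, -1/3, 1.
  1·σ_0 + 4·σ_1 + 1·σ_2 = 6(Δ_1 - Δ_0) = 30
  1·σ_1 + 8·σ_2 + 3·σ_3 = 6(Δ_2 - Δ_1) = -8
  3·σ_2 + 10·σ_3 + 2·σ_4 = 6(Δ_3 - Δ_2) = 8
Natural end conditions: σ_0 = σ_4 = 0.
Forward elimination and back-substitution give σ_0 = 0, σ_1 = 1117/137, σ_2 = -358/137, σ_3 = 217/137, σ_4 = 0.
On [2, 3], s(x) = 3 - 527/411·(x - 2) + 1117/274·(x - 2)² - 1475/822·(x - 2)³.
With (x - 2) = 2/3: s(8/3) = 38011/11097.

3.4253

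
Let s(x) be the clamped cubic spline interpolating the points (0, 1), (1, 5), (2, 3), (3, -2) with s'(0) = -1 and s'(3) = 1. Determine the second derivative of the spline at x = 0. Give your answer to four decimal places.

Put M_i = s'' at the i-th knot. Here h = (1, 1, 1) and Δ = (4, -2, -5), so the interior equations h_(i-1)·M_(i-1) + 2(h_(i-1)+h_i)·M_i + h_i·M_(i+1) = 6(Δ_i − Δ_(i-1)) read
  1·M_0 + 4·M_1 + 1·M_2 = 6(Δ_1 - Δ_0) = -36
  1·M_1 + 4·M_2 + 1·M_3 = 6(Δ_2 - Δ_1) = -18
Clamped end conditions give two more equations: 2h_0·M_0 + h_0·M_1 = 6(Δ_0 - s'(0)) = 30 and h_2·M_2 + 2h_2·M_3 = 6(s'(3) - Δ_2) = 36.
Solving: M_0 = 64/3, M_1 = -38/3, M_2 = -20/3, M_3 = 64/3.

21.3333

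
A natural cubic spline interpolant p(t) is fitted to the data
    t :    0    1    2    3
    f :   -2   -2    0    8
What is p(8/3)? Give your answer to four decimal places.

Write M_i for p''(x_i). With h_i = 1, 1, 1 and divided differences Δ_i = 0, 2, 8, the continuity of p' gives the tridiagonal system
  1·M_0 + 4·M_1 + 1·M_2 = 6(Δ_1 - Δ_0) = 12
  1·M_1 + 4·M_2 + 1·M_3 = 6(Δ_2 - Δ_1) = 36
Natural end conditions: M_0 = M_3 = 0.
Hence M_0 = 0, M_1 = 4/5, M_2 = 44/5, M_3 = 0.
On [2, 3], p(t) = 0 + 76/15·(t - 2) + 22/5·(t - 2)² - 22/15·(t - 2)³.
With (t - 2) = 2/3: p(8/3) = 1984/405.

4.8988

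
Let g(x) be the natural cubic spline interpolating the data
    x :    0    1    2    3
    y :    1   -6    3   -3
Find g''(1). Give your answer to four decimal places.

31.6000

With m_i denoting the second derivative at x_i, h_i = 1, 1, 1, and Δ_i = (y_(i+1) − y_i)/h_i = -7, 9, -6:
  1·m_0 + 4·m_1 + 1·m_2 = 6(Δ_1 - Δ_0) = 96
  1·m_1 + 4·m_2 + 1·m_3 = 6(Δ_2 - Δ_1) = -90
Natural end conditions: m_0 = m_3 = 0.
Solving: m_0 = 0, m_1 = 158/5, m_2 = -152/5, m_3 = 0.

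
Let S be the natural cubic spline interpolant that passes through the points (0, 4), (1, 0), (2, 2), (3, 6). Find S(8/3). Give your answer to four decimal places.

4.6272

Write M_i for S''(x_i). With h_i = 1, 1, 1 and divided differences Δ_i = -4, 2, 4, the continuity of S' gives the tridiagonal system
  1·M_0 + 4·M_1 + 1·M_2 = 6(Δ_1 - Δ_0) = 36
  1·M_1 + 4·M_2 + 1·M_3 = 6(Δ_2 - Δ_1) = 12
Natural end conditions: M_0 = M_3 = 0.
Hence M_0 = 0, M_1 = 44/5, M_2 = 4/5, M_3 = 0.
On [2, 3], S(t) = 2 + 56/15·(t - 2) + 2/5·(t - 2)² - 2/15·(t - 2)³.
With (t - 2) = 2/3: S(8/3) = 1874/405.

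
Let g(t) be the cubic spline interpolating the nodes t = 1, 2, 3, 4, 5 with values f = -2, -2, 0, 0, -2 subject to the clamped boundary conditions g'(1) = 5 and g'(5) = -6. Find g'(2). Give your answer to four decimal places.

Put M_i = g'' at the i-th knot. Here h = (1, 1, 1, 1) and Δ = (0, 2, 0, -2), so the interior equations h_(i-1)·M_(i-1) + 2(h_(i-1)+h_i)·M_i + h_i·M_(i+1) = 6(Δ_i − Δ_(i-1)) read
  1·M_0 + 4·M_1 + 1·M_2 = 6(Δ_1 - Δ_0) = 12
  1·M_1 + 4·M_2 + 1·M_3 = 6(Δ_2 - Δ_1) = -12
  1·M_2 + 4·M_3 + 1·M_4 = 6(Δ_3 - Δ_2) = -12
Clamped end conditions give two more equations: 2h_0·M_0 + h_0·M_1 = 6(Δ_0 - g'(1)) = -30 and h_3·M_3 + 2h_3·M_4 = 6(g'(5) - Δ_3) = -24.
Solving the tridiagonal system: M_0 = -551/28, M_1 = 131/14, M_2 = -23/4, M_3 = 23/14, M_4 = -359/28.
On [2, 3], g'(t) = b_1 + 2c_1·(t - 2) + 3d_1·(t - 2)² with b_1 = Δ_1 - h_1(2M_1 + M_2)/6 = -9/56, c_1 = M_1/2 = 131/28, d_1 = (M_2 - M_1)/(6h_1) = -141/56. So g'(2) = -9/56.

-0.1607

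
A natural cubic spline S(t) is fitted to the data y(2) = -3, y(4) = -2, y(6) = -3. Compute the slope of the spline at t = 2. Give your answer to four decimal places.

With M_i denoting the second derivative at x_i, h_i = 2, 2, and Δ_i = (y_(i+1) − y_i)/h_i = 1/2, -1/2:
  2·M_0 + 8·M_1 + 2·M_2 = 6(Δ_1 - Δ_0) = -6
Natural end conditions: M_0 = M_2 = 0.
Solving: M_0 = 0, M_1 = -3/4, M_2 = 0.
On [2, 4], S'(t) = b_0 + 2c_0·(t - 2) + 3d_0·(t - 2)² with b_0 = Δ_0 - h_0(2M_0 + M_1)/6 = 3/4, c_0 = M_0/2 = 0, d_0 = (M_1 - M_0)/(6h_0) = -1/16. So S'(2) = 3/4.

0.7500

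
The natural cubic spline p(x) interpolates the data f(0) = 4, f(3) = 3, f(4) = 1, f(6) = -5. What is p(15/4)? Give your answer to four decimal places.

Write σ_i for p''(x_i). With h_i = 3, 1, 2 and divided differences Δ_i = -1/3, -2, -3, the continuity of p' gives the tridiagonal system
  3·σ_0 + 8·σ_1 + 1·σ_2 = 6(Δ_1 - Δ_0) = -10
  1·σ_1 + 6·σ_2 + 2·σ_3 = 6(Δ_2 - Δ_1) = -6
Natural end conditions: σ_0 = σ_3 = 0.
Solving the tridiagonal system: σ_0 = 0, σ_1 = -54/47, σ_2 = -38/47, σ_3 = 0.
On [3, 4], p(x) = 3 - 209/141·(x - 3) - 27/47·(x - 3)² + 8/141·(x - 3)³.
With (x - 3) = 3/4: p(15/4) = 1195/752.

1.5891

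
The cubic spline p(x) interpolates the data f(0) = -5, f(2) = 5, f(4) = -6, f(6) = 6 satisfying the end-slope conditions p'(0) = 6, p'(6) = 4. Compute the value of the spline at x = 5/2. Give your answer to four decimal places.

Put σ_i = p'' at the i-th knot. Here h = (2, 2, 2) and Δ = (5, -11/2, 6), so the interior equations h_(i-1)·σ_(i-1) + 2(h_(i-1)+h_i)·σ_i + h_i·σ_(i+1) = 6(Δ_i − Δ_(i-1)) read
  2·σ_0 + 8·σ_1 + 2·σ_2 = 6(Δ_1 - Δ_0) = -63
  2·σ_1 + 8·σ_2 + 2·σ_3 = 6(Δ_2 - Δ_1) = 69
Clamped end conditions give two more equations: 2h_0·σ_0 + h_0·σ_1 = 6(Δ_0 - p'(0)) = -6 and h_2·σ_2 + 2h_2·σ_3 = 6(p'(6) - Δ_2) = -12.
Hence σ_0 = 29/6, σ_1 = -38/3, σ_2 = 43/3, σ_3 = -61/6.
On [2, 4], p(x) = 5 - 11/6·(x - 2) - 19/3·(x - 2)² + 9/4·(x - 2)³.
With (x - 2) = 1/2: p(5/2) = 89/32.

2.7813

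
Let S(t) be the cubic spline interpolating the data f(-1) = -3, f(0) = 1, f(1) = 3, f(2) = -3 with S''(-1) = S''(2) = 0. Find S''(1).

-12

With σ_i denoting the second derivative at x_i, h_i = 1, 1, 1, and Δ_i = (y_(i+1) − y_i)/h_i = 4, 2, -6:
  1·σ_0 + 4·σ_1 + 1·σ_2 = 6(Δ_1 - Δ_0) = -12
  1·σ_1 + 4·σ_2 + 1·σ_3 = 6(Δ_2 - Δ_1) = -48
Natural end conditions: σ_0 = σ_3 = 0.
Solving the tridiagonal system: σ_0 = 0, σ_1 = 0, σ_2 = -12, σ_3 = 0.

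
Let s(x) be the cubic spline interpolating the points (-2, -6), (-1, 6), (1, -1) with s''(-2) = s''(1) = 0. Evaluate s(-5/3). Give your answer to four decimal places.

Put M_i = s'' at the i-th knot. Here h = (1, 2) and Δ = (12, -7/2), so the interior equations h_(i-1)·M_(i-1) + 2(h_(i-1)+h_i)·M_i + h_i·M_(i+1) = 6(Δ_i − Δ_(i-1)) read
  1·M_0 + 6·M_1 + 2·M_2 = 6(Δ_1 - Δ_0) = -93
Natural end conditions: M_0 = M_2 = 0.
Hence M_0 = 0, M_1 = -31/2, M_2 = 0.
On [-2, -1], s(x) = -6 + 175/12·(x + 2) + 0·(x + 2)² - 31/12·(x + 2)³.
With (x + 2) = 1/3: s(-5/3) = -100/81.

-1.2346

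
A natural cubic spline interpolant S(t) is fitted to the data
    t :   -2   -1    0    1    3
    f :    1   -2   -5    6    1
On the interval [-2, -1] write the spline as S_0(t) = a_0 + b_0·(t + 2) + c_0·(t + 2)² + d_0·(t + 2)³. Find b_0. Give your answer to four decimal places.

Write M_i for S''(x_i). With h_i = 1, 1, 1, 2 and divided differences Δ_i = -3, -3, 11, -5/2, the continuity of S' gives the tridiagonal system
  1·M_0 + 4·M_1 + 1·M_2 = 6(Δ_1 - Δ_0) = 0
  1·M_1 + 4·M_2 + 1·M_3 = 6(Δ_2 - Δ_1) = 84
  1·M_2 + 6·M_3 + 2·M_4 = 6(Δ_3 - Δ_2) = -81
Natural end conditions: M_0 = M_4 = 0.
Forward elimination and back-substitution give M_0 = 0, M_1 = -585/86, M_2 = 1170/43, M_3 = -1551/86, M_4 = 0.
On [-2, -1], with S_0(t) = a_0 + b_0·(t + 2) + c_0·(t + 2)² + d_0·(t + 2)³: c_0 = M_0/2 = 0, d_0 = (M_1 - M_0)/(6h_0) = -195/172, b_0 = Δ_0 - h_0(2M_0 + M_1)/6 = -321/172.

-1.8663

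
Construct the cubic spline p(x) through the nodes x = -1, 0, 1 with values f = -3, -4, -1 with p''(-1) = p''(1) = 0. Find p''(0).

6

Put M_i = p'' at the i-th knot. Here h = (1, 1) and Δ = (-1, 3), so the interior equations h_(i-1)·M_(i-1) + 2(h_(i-1)+h_i)·M_i + h_i·M_(i+1) = 6(Δ_i − Δ_(i-1)) read
  1·M_0 + 4·M_1 + 1·M_2 = 6(Δ_1 - Δ_0) = 24
Natural end conditions: M_0 = M_2 = 0.
Forward elimination and back-substitution give M_0 = 0, M_1 = 6, M_2 = 0.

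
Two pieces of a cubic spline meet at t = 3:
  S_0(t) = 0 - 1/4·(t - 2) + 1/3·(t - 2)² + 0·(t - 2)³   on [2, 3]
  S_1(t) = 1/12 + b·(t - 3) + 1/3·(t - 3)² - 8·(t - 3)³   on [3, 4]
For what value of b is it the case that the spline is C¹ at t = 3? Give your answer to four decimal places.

S_0'(t) = -1/4 + 2/3·(t - 2) + 0·(t - 2)², so S_0'(3) = 5/12. On the right, S_1'(3) = b, so b = 5/12.

0.4167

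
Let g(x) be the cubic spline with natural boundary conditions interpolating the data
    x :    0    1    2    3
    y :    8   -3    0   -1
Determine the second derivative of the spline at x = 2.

-12

Put m_i = g'' at the i-th knot. Here h = (1, 1, 1) and Δ = (-11, 3, -1), so the interior equations h_(i-1)·m_(i-1) + 2(h_(i-1)+h_i)·m_i + h_i·m_(i+1) = 6(Δ_i − Δ_(i-1)) read
  1·m_0 + 4·m_1 + 1·m_2 = 6(Δ_1 - Δ_0) = 84
  1·m_1 + 4·m_2 + 1·m_3 = 6(Δ_2 - Δ_1) = -24
Natural end conditions: m_0 = m_3 = 0.
Solving the tridiagonal system: m_0 = 0, m_1 = 24, m_2 = -12, m_3 = 0.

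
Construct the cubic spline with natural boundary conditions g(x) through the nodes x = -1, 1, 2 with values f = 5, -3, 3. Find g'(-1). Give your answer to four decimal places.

With M_i denoting the second derivative at x_i, h_i = 2, 1, and Δ_i = (y_(i+1) − y_i)/h_i = -4, 6:
  2·M_0 + 6·M_1 + 1·M_2 = 6(Δ_1 - Δ_0) = 60
Natural end conditions: M_0 = M_2 = 0.
Hence M_0 = 0, M_1 = 10, M_2 = 0.
On [-1, 1], g'(x) = b_0 + 2c_0·(x + 1) + 3d_0·(x + 1)² with b_0 = Δ_0 - h_0(2M_0 + M_1)/6 = -22/3, c_0 = M_0/2 = 0, d_0 = (M_1 - M_0)/(6h_0) = 5/6. So g'(-1) = -22/3.

-7.3333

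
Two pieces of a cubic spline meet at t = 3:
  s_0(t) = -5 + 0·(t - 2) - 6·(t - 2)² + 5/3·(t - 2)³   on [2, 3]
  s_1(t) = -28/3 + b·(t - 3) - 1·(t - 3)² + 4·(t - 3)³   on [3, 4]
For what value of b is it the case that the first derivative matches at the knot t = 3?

s_0'(t) = 0 - 12·(t - 2) + 5·(t - 2)², so s_0'(3) = -7. On the right, s_1'(3) = b, so b = -7.

-7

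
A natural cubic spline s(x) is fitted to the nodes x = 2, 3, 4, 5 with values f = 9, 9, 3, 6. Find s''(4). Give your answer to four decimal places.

Write M_i for s''(x_i). With h_i = 1, 1, 1 and divided differences Δ_i = 0, -6, 3, the continuity of s' gives the tridiagonal system
  1·M_0 + 4·M_1 + 1·M_2 = 6(Δ_1 - Δ_0) = -36
  1·M_1 + 4·M_2 + 1·M_3 = 6(Δ_2 - Δ_1) = 54
Natural end conditions: M_0 = M_3 = 0.
Hence M_0 = 0, M_1 = -66/5, M_2 = 84/5, M_3 = 0.

16.8000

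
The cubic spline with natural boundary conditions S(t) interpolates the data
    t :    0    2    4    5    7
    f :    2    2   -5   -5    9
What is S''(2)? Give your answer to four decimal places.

-3.5273

Let M_i = S''(x_i). Step sizes h_i = 2, 2, 1, 2; slopes of the chords Δ_i = (y_(i+1) - y_i)/h_i = 0, -7/2, 0, 7.
  2·M_0 + 8·M_1 + 2·M_2 = 6(Δ_1 - Δ_0) = -21
  2·M_1 + 6·M_2 + 1·M_3 = 6(Δ_2 - Δ_1) = 21
  1·M_2 + 6·M_3 + 2·M_4 = 6(Δ_3 - Δ_2) = 42
Natural end conditions: M_0 = M_4 = 0.
Hence M_0 = 0, M_1 = -903/256, M_2 = 231/64, M_3 = 819/128, M_4 = 0.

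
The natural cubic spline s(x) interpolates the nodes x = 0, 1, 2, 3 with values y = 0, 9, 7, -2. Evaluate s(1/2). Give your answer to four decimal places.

Put m_i = s'' at the i-th knot. Here h = (1, 1, 1) and Δ = (9, -2, -9), so the interior equations h_(i-1)·m_(i-1) + 2(h_(i-1)+h_i)·m_i + h_i·m_(i+1) = 6(Δ_i − Δ_(i-1)) read
  1·m_0 + 4·m_1 + 1·m_2 = 6(Δ_1 - Δ_0) = -66
  1·m_1 + 4·m_2 + 1·m_3 = 6(Δ_2 - Δ_1) = -42
Natural end conditions: m_0 = m_3 = 0.
Forward elimination and back-substitution give m_0 = 0, m_1 = -74/5, m_2 = -34/5, m_3 = 0.
On [0, 1], s(x) = 0 + 172/15·x + 0·x² - 37/15·x³.
With x = 1/2: s(1/2) = 217/40.

5.4250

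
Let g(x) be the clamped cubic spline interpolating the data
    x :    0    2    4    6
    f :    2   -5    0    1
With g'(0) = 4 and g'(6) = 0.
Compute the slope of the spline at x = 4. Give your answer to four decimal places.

Write m_i for g''(x_i). With h_i = 2, 2, 2 and divided differences Δ_i = -7/2, 5/2, 1/2, the continuity of g' gives the tridiagonal system
  2·m_0 + 8·m_1 + 2·m_2 = 6(Δ_1 - Δ_0) = 36
  2·m_1 + 8·m_2 + 2·m_3 = 6(Δ_2 - Δ_1) = -12
Clamped end conditions give two more equations: 2h_0·m_0 + h_0·m_1 = 6(Δ_0 - g'(0)) = -45 and h_2·m_2 + 2h_2·m_3 = 6(g'(6) - Δ_2) = -3.
Solving the tridiagonal system: m_0 = -481/30, m_1 = 287/30, m_2 = -127/30, m_3 = 41/30.
On [4, 6], g'(x) = b_2 + 2c_2·(x - 4) + 3d_2·(x - 4)² with b_2 = Δ_2 - h_2(2m_2 + m_3)/6 = 43/15, c_2 = m_2/2 = -127/60, d_2 = (m_3 - m_2)/(6h_2) = 7/15. So g'(4) = 43/15.

2.8667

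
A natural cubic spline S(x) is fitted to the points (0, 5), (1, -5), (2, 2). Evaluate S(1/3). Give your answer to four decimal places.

0.4074

Let m_i = S''(x_i). Step sizes h_i = 1, 1; slopes of the chords Δ_i = (y_(i+1) - y_i)/h_i = -10, 7.
  1·m_0 + 4·m_1 + 1·m_2 = 6(Δ_1 - Δ_0) = 102
Natural end conditions: m_0 = m_2 = 0.
Solving: m_0 = 0, m_1 = 51/2, m_2 = 0.
On [0, 1], S(x) = 5 - 57/4·x + 0·x² + 17/4·x³.
With x = 1/3: S(1/3) = 11/27.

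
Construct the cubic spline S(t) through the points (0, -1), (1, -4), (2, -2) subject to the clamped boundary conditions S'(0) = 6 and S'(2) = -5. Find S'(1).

Put M_i = S'' at the i-th knot. Here h = (1, 1) and Δ = (-3, 2), so the interior equations h_(i-1)·M_(i-1) + 2(h_(i-1)+h_i)·M_i + h_i·M_(i+1) = 6(Δ_i − Δ_(i-1)) read
  1·M_0 + 4·M_1 + 1·M_2 = 6(Δ_1 - Δ_0) = 30
Clamped end conditions give two more equations: 2h_0·M_0 + h_0·M_1 = 6(Δ_0 - S'(0)) = -54 and h_1·M_1 + 2h_1·M_2 = 6(S'(2) - Δ_1) = -42.
Forward elimination and back-substitution give M_0 = -40, M_1 = 26, M_2 = -34.
On [1, 2], S'(t) = b_1 + 2c_1·(t - 1) + 3d_1·(t - 1)² with b_1 = Δ_1 - h_1(2M_1 + M_2)/6 = -1, c_1 = M_1/2 = 13, d_1 = (M_2 - M_1)/(6h_1) = -10. So S'(1) = -1.

-1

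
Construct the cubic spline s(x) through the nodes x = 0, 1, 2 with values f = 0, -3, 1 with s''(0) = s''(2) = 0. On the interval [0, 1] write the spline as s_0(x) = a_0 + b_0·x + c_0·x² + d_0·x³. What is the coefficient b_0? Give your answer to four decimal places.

Let M_i = s''(x_i). Step sizes h_i = 1, 1; slopes of the chords Δ_i = (y_(i+1) - y_i)/h_i = -3, 4.
  1·M_0 + 4·M_1 + 1·M_2 = 6(Δ_1 - Δ_0) = 42
Natural end conditions: M_0 = M_2 = 0.
Hence M_0 = 0, M_1 = 21/2, M_2 = 0.
On [0, 1], with s_0(x) = a_0 + b_0·x + c_0·x² + d_0·x³: c_0 = M_0/2 = 0, d_0 = (M_1 - M_0)/(6h_0) = 7/4, b_0 = Δ_0 - h_0(2M_0 + M_1)/6 = -19/4.

-4.7500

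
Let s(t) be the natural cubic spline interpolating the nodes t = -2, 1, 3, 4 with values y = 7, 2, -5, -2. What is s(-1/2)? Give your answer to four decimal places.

5.9464

With σ_i denoting the second derivative at x_i, h_i = 3, 2, 1, and Δ_i = (y_(i+1) − y_i)/h_i = -5/3, -7/2, 3:
  3·σ_0 + 10·σ_1 + 2·σ_2 = 6(Δ_1 - Δ_0) = -11
  2·σ_1 + 6·σ_2 + 1·σ_3 = 6(Δ_2 - Δ_1) = 39
Natural end conditions: σ_0 = σ_3 = 0.
Forward elimination and back-substitution give σ_0 = 0, σ_1 = -18/7, σ_2 = 103/14, σ_3 = 0.
On [-2, 1], s(t) = 7 - 8/21·(t + 2) + 0·(t + 2)² - 1/7·(t + 2)³.
With (t + 2) = 3/2: s(-1/2) = 333/56.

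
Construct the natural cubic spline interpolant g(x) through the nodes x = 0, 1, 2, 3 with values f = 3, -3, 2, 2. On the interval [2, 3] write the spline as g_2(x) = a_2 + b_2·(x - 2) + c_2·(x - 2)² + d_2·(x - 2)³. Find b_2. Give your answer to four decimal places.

With σ_i denoting the second derivative at x_i, h_i = 1, 1, 1, and Δ_i = (y_(i+1) − y_i)/h_i = -6, 5, 0:
  1·σ_0 + 4·σ_1 + 1·σ_2 = 6(Δ_1 - Δ_0) = 66
  1·σ_1 + 4·σ_2 + 1·σ_3 = 6(Δ_2 - Δ_1) = -30
Natural end conditions: σ_0 = σ_3 = 0.
Hence σ_0 = 0, σ_1 = 98/5, σ_2 = -62/5, σ_3 = 0.
On [2, 3], with g_2(x) = a_2 + b_2·(x - 2) + c_2·(x - 2)² + d_2·(x - 2)³: c_2 = σ_2/2 = -31/5, d_2 = (σ_3 - σ_2)/(6h_2) = 31/15, b_2 = Δ_2 - h_2(2σ_2 + σ_3)/6 = 62/15.

4.1333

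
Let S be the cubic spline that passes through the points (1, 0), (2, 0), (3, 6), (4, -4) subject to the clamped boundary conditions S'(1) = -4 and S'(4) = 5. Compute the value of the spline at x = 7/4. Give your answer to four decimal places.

-1.1719

With M_i denoting the second derivative at x_i, h_i = 1, 1, 1, and Δ_i = (y_(i+1) − y_i)/h_i = 0, 6, -10:
  1·M_0 + 4·M_1 + 1·M_2 = 6(Δ_1 - Δ_0) = 36
  1·M_1 + 4·M_2 + 1·M_3 = 6(Δ_2 - Δ_1) = -96
Clamped end conditions give two more equations: 2h_0·M_0 + h_0·M_1 = 6(Δ_0 - S'(1)) = 24 and h_2·M_2 + 2h_2·M_3 = 6(S'(4) - Δ_2) = 90.
Hence M_0 = 2, M_1 = 20, M_2 = -46, M_3 = 68.
On [1, 2], S(x) = 0 - 4·(x - 1) + 1·(x - 1)² + 3·(x - 1)³.
With (x - 1) = 3/4: S(7/4) = -75/64.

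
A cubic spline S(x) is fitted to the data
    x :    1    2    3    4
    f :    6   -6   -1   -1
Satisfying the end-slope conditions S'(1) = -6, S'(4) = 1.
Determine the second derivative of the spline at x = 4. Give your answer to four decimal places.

Write m_i for S''(x_i). With h_i = 1, 1, 1 and divided differences Δ_i = -12, 5, 0, the continuity of S' gives the tridiagonal system
  1·m_0 + 4·m_1 + 1·m_2 = 6(Δ_1 - Δ_0) = 102
  1·m_1 + 4·m_2 + 1·m_3 = 6(Δ_2 - Δ_1) = -30
Clamped end conditions give two more equations: 2h_0·m_0 + h_0·m_1 = 6(Δ_0 - S'(1)) = -36 and h_2·m_2 + 2h_2·m_3 = 6(S'(4) - Δ_2) = 6.
Solving the tridiagonal system: m_0 = -572/15, m_1 = 604/15, m_2 = -314/15, m_3 = 202/15.

13.4667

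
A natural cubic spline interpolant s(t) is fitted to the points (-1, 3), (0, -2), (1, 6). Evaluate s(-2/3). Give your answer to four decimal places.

Put m_i = s'' at the i-th knot. Here h = (1, 1) and Δ = (-5, 8), so the interior equations h_(i-1)·m_(i-1) + 2(h_(i-1)+h_i)·m_i + h_i·m_(i+1) = 6(Δ_i − Δ_(i-1)) read
  1·m_0 + 4·m_1 + 1·m_2 = 6(Δ_1 - Δ_0) = 78
Natural end conditions: m_0 = m_2 = 0.
Forward elimination and back-substitution give m_0 = 0, m_1 = 39/2, m_2 = 0.
On [-1, 0], s(t) = 3 - 33/4·(t + 1) + 0·(t + 1)² + 13/4·(t + 1)³.
With (t + 1) = 1/3: s(-2/3) = 10/27.

0.3704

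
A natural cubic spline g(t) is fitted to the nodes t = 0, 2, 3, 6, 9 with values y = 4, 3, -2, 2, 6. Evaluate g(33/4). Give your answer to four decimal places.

5.5273

Put M_i = g'' at the i-th knot. Here h = (2, 1, 3, 3) and Δ = (-1/2, -5, 4/3, 4/3), so the interior equations h_(i-1)·M_(i-1) + 2(h_(i-1)+h_i)·M_i + h_i·M_(i+1) = 6(Δ_i − Δ_(i-1)) read
  2·M_0 + 6·M_1 + 1·M_2 = 6(Δ_1 - Δ_0) = -27
  1·M_1 + 8·M_2 + 3·M_3 = 6(Δ_2 - Δ_1) = 38
  3·M_2 + 12·M_3 + 3·M_4 = 6(Δ_3 - Δ_2) = 0
Natural end conditions: M_0 = M_4 = 0.
Solving the tridiagonal system: M_0 = 0, M_1 = -11/2, M_2 = 6, M_3 = -3/2, M_4 = 0.
On [6, 9], g(t) = 2 + 17/6·(t - 6) - 3/4·(t - 6)² + 1/12·(t - 6)³.
With (t - 6) = 9/4: g(33/4) = 1415/256.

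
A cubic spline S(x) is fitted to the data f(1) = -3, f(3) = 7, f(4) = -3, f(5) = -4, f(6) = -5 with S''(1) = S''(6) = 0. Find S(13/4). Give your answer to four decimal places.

4.7436

Put m_i = S'' at the i-th knot. Here h = (2, 1, 1, 1) and Δ = (5, -10, -1, -1), so the interior equations h_(i-1)·m_(i-1) + 2(h_(i-1)+h_i)·m_i + h_i·m_(i+1) = 6(Δ_i − Δ_(i-1)) read
  2·m_0 + 6·m_1 + 1·m_2 = 6(Δ_1 - Δ_0) = -90
  1·m_1 + 4·m_2 + 1·m_3 = 6(Δ_2 - Δ_1) = 54
  1·m_2 + 4·m_3 + 1·m_4 = 6(Δ_3 - Δ_2) = 0
Natural end conditions: m_0 = m_4 = 0.
Hence m_0 = 0, m_1 = -783/43, m_2 = 828/43, m_3 = -207/43, m_4 = 0.
On [3, 4], S(x) = 7 - 307/43·(x - 3) - 783/86·(x - 3)² + 537/86·(x - 3)³.
With (x - 3) = 1/4: S(13/4) = 26109/5504.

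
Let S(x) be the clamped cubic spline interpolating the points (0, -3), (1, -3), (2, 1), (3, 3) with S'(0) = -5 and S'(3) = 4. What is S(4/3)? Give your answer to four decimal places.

Write σ_i for S''(x_i). With h_i = 1, 1, 1 and divided differences Δ_i = 0, 4, 2, the continuity of S' gives the tridiagonal system
  1·σ_0 + 4·σ_1 + 1·σ_2 = 6(Δ_1 - Δ_0) = 24
  1·σ_1 + 4·σ_2 + 1·σ_3 = 6(Δ_2 - Δ_1) = -12
Clamped end conditions give two more equations: 2h_0·σ_0 + h_0·σ_1 = 6(Δ_0 - S'(0)) = 30 and h_2·σ_2 + 2h_2·σ_3 = 6(S'(3) - Δ_2) = 12.
Hence σ_0 = 64/5, σ_1 = 22/5, σ_2 = -32/5, σ_3 = 46/5.
On [1, 2], S(x) = -3 + 18/5·(x - 1) + 11/5·(x - 1)² - 9/5·(x - 1)³.
With (x - 1) = 1/3: S(4/3) = -73/45.

-1.6222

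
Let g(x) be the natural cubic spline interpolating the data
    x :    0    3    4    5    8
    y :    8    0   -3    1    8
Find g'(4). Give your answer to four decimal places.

0.5833

Let M_i = g''(x_i). Step sizes h_i = 3, 1, 1, 3; slopes of the chords Δ_i = (y_(i+1) - y_i)/h_i = -8/3, -3, 4, 7/3.
  3·M_0 + 8·M_1 + 1·M_2 = 6(Δ_1 - Δ_0) = -2
  1·M_1 + 4·M_2 + 1·M_3 = 6(Δ_2 - Δ_1) = 42
  1·M_2 + 8·M_3 + 3·M_4 = 6(Δ_3 - Δ_2) = -10
Natural end conditions: M_0 = M_4 = 0.
Solving the tridiagonal system: M_0 = 0, M_1 = -17/10, M_2 = 58/5, M_3 = -27/10, M_4 = 0.
On [4, 5], g'(x) = b_2 + 2c_2·(x - 4) + 3d_2·(x - 4)² with b_2 = Δ_2 - h_2(2M_2 + M_3)/6 = 7/12, c_2 = M_2/2 = 29/5, d_2 = (M_3 - M_2)/(6h_2) = -143/60. So g'(4) = 7/12.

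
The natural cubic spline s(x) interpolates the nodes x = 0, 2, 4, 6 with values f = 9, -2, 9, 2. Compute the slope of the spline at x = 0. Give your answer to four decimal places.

-9.0333

Let M_i = s''(x_i). Step sizes h_i = 2, 2, 2; slopes of the chords Δ_i = (y_(i+1) - y_i)/h_i = -11/2, 11/2, -7/2.
  2·M_0 + 8·M_1 + 2·M_2 = 6(Δ_1 - Δ_0) = 66
  2·M_1 + 8·M_2 + 2·M_3 = 6(Δ_2 - Δ_1) = -54
Natural end conditions: M_0 = M_3 = 0.
Hence M_0 = 0, M_1 = 53/5, M_2 = -47/5, M_3 = 0.
On [0, 2], s'(x) = b_0 + 2c_0·x + 3d_0·x² with b_0 = Δ_0 - h_0(2M_0 + M_1)/6 = -271/30, c_0 = M_0/2 = 0, d_0 = (M_1 - M_0)/(6h_0) = 53/60. So s'(0) = -271/30.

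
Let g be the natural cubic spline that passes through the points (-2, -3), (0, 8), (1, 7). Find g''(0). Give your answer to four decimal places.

-6.5000

Put M_i = g'' at the i-th knot. Here h = (2, 1) and Δ = (11/2, -1), so the interior equations h_(i-1)·M_(i-1) + 2(h_(i-1)+h_i)·M_i + h_i·M_(i+1) = 6(Δ_i − Δ_(i-1)) read
  2·M_0 + 6·M_1 + 1·M_2 = 6(Δ_1 - Δ_0) = -39
Natural end conditions: M_0 = M_2 = 0.
Hence M_0 = 0, M_1 = -13/2, M_2 = 0.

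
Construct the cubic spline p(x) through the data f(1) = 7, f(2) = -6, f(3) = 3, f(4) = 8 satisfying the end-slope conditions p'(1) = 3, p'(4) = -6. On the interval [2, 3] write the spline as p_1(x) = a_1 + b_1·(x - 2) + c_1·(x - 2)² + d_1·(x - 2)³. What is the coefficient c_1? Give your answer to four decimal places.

27.6000

Put m_i = p'' at the i-th knot. Here h = (1, 1, 1) and Δ = (-13, 9, 5), so the interior equations h_(i-1)·m_(i-1) + 2(h_(i-1)+h_i)·m_i + h_i·m_(i+1) = 6(Δ_i − Δ_(i-1)) read
  1·m_0 + 4·m_1 + 1·m_2 = 6(Δ_1 - Δ_0) = 132
  1·m_1 + 4·m_2 + 1·m_3 = 6(Δ_2 - Δ_1) = -24
Clamped end conditions give two more equations: 2h_0·m_0 + h_0·m_1 = 6(Δ_0 - p'(1)) = -96 and h_2·m_2 + 2h_2·m_3 = 6(p'(4) - Δ_2) = -66.
Solving: m_0 = -378/5, m_1 = 276/5, m_2 = -66/5, m_3 = -132/5.
On [2, 3], with p_1(x) = a_1 + b_1·(x - 2) + c_1·(x - 2)² + d_1·(x - 2)³: c_1 = m_1/2 = 138/5, d_1 = (m_2 - m_1)/(6h_1) = -57/5, b_1 = Δ_1 - h_1(2m_1 + m_2)/6 = -36/5.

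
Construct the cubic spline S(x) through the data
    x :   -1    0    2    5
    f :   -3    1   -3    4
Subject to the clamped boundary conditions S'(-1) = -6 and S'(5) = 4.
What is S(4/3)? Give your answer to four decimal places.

With σ_i denoting the second derivative at x_i, h_i = 1, 2, 3, and Δ_i = (y_(i+1) − y_i)/h_i = 4, -2, 7/3:
  1·σ_0 + 6·σ_1 + 2·σ_2 = 6(Δ_1 - Δ_0) = -36
  2·σ_1 + 10·σ_2 + 3·σ_3 = 6(Δ_2 - Δ_1) = 26
Clamped end conditions give two more equations: 2h_0·σ_0 + h_0·σ_1 = 6(Δ_0 - S'(-1)) = 60 and h_2·σ_2 + 2h_2·σ_3 = 6(S'(5) - Δ_2) = 10.
Solving the tridiagonal system: σ_0 = 704/19, σ_1 = -268/19, σ_2 = 110/19, σ_3 = -70/57.
On [0, 2], S(x) = 1 + 104/19·x - 134/19·x² + 63/38·x³.
With x = 4/3: S(4/3) = -53/171.

-0.3099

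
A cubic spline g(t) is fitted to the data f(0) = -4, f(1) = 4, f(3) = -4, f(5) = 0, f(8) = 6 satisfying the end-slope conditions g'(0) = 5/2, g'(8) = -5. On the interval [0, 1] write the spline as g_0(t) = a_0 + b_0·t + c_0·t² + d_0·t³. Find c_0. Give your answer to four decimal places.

Let σ_i = g''(x_i). Step sizes h_i = 1, 2, 2, 3; slopes of the chords Δ_i = (y_(i+1) - y_i)/h_i = 8, -4, 2, 2.
  1·σ_0 + 6·σ_1 + 2·σ_2 = 6(Δ_1 - Δ_0) = -72
  2·σ_1 + 8·σ_2 + 2·σ_3 = 6(Δ_2 - Δ_1) = 36
  2·σ_2 + 10·σ_3 + 3·σ_4 = 6(Δ_3 - Δ_2) = 0
Clamped end conditions give two more equations: 2h_0·σ_0 + h_0·σ_1 = 6(Δ_0 - g'(0)) = 33 and h_3·σ_3 + 2h_3·σ_4 = 6(g'(8) - Δ_3) = -42.
Solving the tridiagonal system: σ_0 = 2781/106, σ_1 = -1032/53, σ_2 = 1971/212, σ_3 = 15/53, σ_4 = -757/106.
On [0, 1], with g_0(t) = a_0 + b_0·t + c_0·t² + d_0·t³: c_0 = σ_0/2 = 2781/212, d_0 = (σ_1 - σ_0)/(6h_0) = -1615/212, b_0 = Δ_0 - h_0(2σ_0 + σ_1)/6 = 5/2.

13.1179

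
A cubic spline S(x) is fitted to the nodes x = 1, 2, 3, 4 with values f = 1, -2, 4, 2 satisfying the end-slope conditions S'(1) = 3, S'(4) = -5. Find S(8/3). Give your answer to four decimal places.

1.8667

Put m_i = S'' at the i-th knot. Here h = (1, 1, 1) and Δ = (-3, 6, -2), so the interior equations h_(i-1)·m_(i-1) + 2(h_(i-1)+h_i)·m_i + h_i·m_(i+1) = 6(Δ_i − Δ_(i-1)) read
  1·m_0 + 4·m_1 + 1·m_2 = 6(Δ_1 - Δ_0) = 54
  1·m_1 + 4·m_2 + 1·m_3 = 6(Δ_2 - Δ_1) = -48
Clamped end conditions give two more equations: 2h_0·m_0 + h_0·m_1 = 6(Δ_0 - S'(1)) = -36 and h_2·m_2 + 2h_2·m_3 = 6(S'(4) - Δ_2) = -18.
Hence m_0 = -464/15, m_1 = 388/15, m_2 = -278/15, m_3 = 4/15.
On [2, 3], S(x) = -2 + 7/15·(x - 2) + 194/15·(x - 2)² - 37/5·(x - 2)³.
With (x - 2) = 2/3: S(8/3) = 28/15.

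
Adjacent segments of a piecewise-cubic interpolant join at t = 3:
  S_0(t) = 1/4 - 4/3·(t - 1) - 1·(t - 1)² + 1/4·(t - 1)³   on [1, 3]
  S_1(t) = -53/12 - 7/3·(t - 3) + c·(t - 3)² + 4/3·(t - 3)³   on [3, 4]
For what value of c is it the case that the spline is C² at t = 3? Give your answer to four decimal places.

S_0''(t) = -2 + 3/2·(t - 1), so S_0''(3) = 1. On the right, S_1''(3) = 2c, so c = 1/2.

0.5000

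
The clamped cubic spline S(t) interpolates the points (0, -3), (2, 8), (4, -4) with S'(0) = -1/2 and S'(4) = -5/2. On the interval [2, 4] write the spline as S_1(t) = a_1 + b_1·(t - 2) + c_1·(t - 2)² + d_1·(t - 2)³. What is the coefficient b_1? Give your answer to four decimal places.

With σ_i denoting the second derivative at x_i, h_i = 2, 2, and Δ_i = (y_(i+1) − y_i)/h_i = 11/2, -6:
  2·σ_0 + 8·σ_1 + 2·σ_2 = 6(Δ_1 - Δ_0) = -69
Clamped end conditions give two more equations: 2h_0·σ_0 + h_0·σ_1 = 6(Δ_0 - S'(0)) = 36 and h_1·σ_1 + 2h_1·σ_2 = 6(S'(4) - Δ_1) = 21.
Hence σ_0 = 137/8, σ_1 = -65/4, σ_2 = 107/8.
On [2, 4], with S_1(t) = a_1 + b_1·(t - 2) + c_1·(t - 2)² + d_1·(t - 2)³: c_1 = σ_1/2 = -65/8, d_1 = (σ_2 - σ_1)/(6h_1) = 79/32, b_1 = Δ_1 - h_1(2σ_1 + σ_2)/6 = 3/8.

0.3750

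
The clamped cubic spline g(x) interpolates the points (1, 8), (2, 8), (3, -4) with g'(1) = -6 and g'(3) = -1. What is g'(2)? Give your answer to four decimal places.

-7.2500

Put M_i = g'' at the i-th knot. Here h = (1, 1) and Δ = (0, -12), so the interior equations h_(i-1)·M_(i-1) + 2(h_(i-1)+h_i)·M_i + h_i·M_(i+1) = 6(Δ_i − Δ_(i-1)) read
  1·M_0 + 4·M_1 + 1·M_2 = 6(Δ_1 - Δ_0) = -72
Clamped end conditions give two more equations: 2h_0·M_0 + h_0·M_1 = 6(Δ_0 - g'(1)) = 36 and h_1·M_1 + 2h_1·M_2 = 6(g'(3) - Δ_1) = 66.
Solving the tridiagonal system: M_0 = 77/2, M_1 = -41, M_2 = 107/2.
On [2, 3], g'(x) = b_1 + 2c_1·(x - 2) + 3d_1·(x - 2)² with b_1 = Δ_1 - h_1(2M_1 + M_2)/6 = -29/4, c_1 = M_1/2 = -41/2, d_1 = (M_2 - M_1)/(6h_1) = 63/4. So g'(2) = -29/4.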